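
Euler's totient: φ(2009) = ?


2009 = 7^2 × 41
Prime factors: 7, 41
φ(2009) = 2009 × (1-1/7) × (1-1/41)
= 2009 × 6/7 × 40/41 = 1680

φ(2009) = 1680


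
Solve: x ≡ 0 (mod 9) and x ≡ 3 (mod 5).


M = 9*5 = 45
M1 = M/9 = 5, M2 = M/5 = 9
M1^(-1) mod 9 = 2, M2^(-1) mod 5 = 4
x = 0*5*2 + 3*9*4 = 108
108 mod 45 = 18
Check: 18 mod 9 = 0 ✓, 18 mod 5 = 3 ✓

x ≡ 18 (mod 45)


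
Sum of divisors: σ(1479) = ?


Divisors of 1479: 1, 3, 17, 29, 51, 87, 493, 1479
Sum = 1 + 3 + 17 + 29 + 51 + 87 + 493 + 1479 = 2160

σ(1479) = 2160


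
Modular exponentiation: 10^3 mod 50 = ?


10^1 mod 50 = 10
10^2 mod 50 = 0
10^3 mod 50 = 0


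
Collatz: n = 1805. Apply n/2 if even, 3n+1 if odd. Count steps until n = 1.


1805 → 5416 → 2708 → 1354 → 677 → 2032 → 1016 → 508 → 254 → 127 → 382 → 191 → 574 → 287 → 862 → 431 → 1294 → 647 → 1942 → 971 → 2914 → 1457 → 4372 → 2186 → 1093 → 3280 → 1640 → 820 → 410 → 205 → 616 → 308 → 154 → 77 → 232 → 116 → 58 → 29 → 88 → 44 → 22 → 11 → 34 → 17 → 52 → 26 → 13 → 40 → 20 → 10 → 5 → 16 → 8 → 4 → 2 → 1
Total steps = 55

55 steps


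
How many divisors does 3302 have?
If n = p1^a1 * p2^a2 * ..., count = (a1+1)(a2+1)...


3302 = 2^1 × 13^1 × 127^1
d(3302) = (1+1) × (1+1) × (1+1) = 8

8 divisors


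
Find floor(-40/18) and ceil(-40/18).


-40/18 = -2.2222
floor = -3
ceil = -2

floor = -3, ceil = -2


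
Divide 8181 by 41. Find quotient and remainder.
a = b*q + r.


8181 = 41 * 199 + 22
Check: 8159 + 22 = 8181

q = 199, r = 22


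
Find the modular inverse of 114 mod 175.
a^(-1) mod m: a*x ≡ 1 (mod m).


Use the extended Euclidean algorithm on (175, 114); each row r = 175*s + 114*t:
r=175, s=1, t=0
r=114, s=0, t=1
q=1: r=61, s=1, t=-1   [175*(1) + 114*(-1) = 61]
q=1: r=53, s=-1, t=2   [175*(-1) + 114*(2) = 53]
q=1: r=8, s=2, t=-3   [175*(2) + 114*(-3) = 8]
q=6: r=5, s=-13, t=20   [175*(-13) + 114*(20) = 5]
q=1: r=3, s=15, t=-23   [175*(15) + 114*(-23) = 3]
q=1: r=2, s=-28, t=43   [175*(-28) + 114*(43) = 2]
q=1: r=1, s=43, t=-66   [175*(43) + 114*(-66) = 1]
q=2: r=0, s=-114, t=175   [175*(-114) + 114*(175) = 0]
GCD = 1 with t = -66, so 114*(-66) ≡ 1 (mod 175)
Inverse = -66 mod 175 = 109
Check: 114 * 109 = 12426 ≡ 1 (mod 175)

114^(-1) ≡ 109 (mod 175)


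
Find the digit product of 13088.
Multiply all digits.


1 × 3 × 0 × 8 × 8 = 0


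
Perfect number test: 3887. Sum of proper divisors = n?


Proper divisors of 3887: 1, 13, 23, 169, 299
Sum = 1 + 13 + 23 + 169 + 299 = 505

No, 3887 is not perfect (505 ≠ 3887)


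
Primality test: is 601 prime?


Check divisors up to sqrt(601) = 24.5153
No divisors found.
601 is prime.

Yes, 601 is prime


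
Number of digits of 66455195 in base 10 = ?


66455195 has 8 digits in base 10
floor(log10(66455195)) + 1 = floor(7.8225) + 1 = 8

8 digits (base 10)


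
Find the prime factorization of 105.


105 / 3 = 35
35 / 5 = 7
7 / 7 = 1
105 = 3 × 5 × 7


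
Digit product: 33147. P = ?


3 × 3 × 1 × 4 × 7 = 252


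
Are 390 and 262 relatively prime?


Euclidean algorithm:
390 = 1 * 262 + 128
262 = 2 * 128 + 6
128 = 21 * 6 + 2
6 = 3 * 2 + 0
GCD(390, 262) = 2

No, not coprime (GCD = 2)


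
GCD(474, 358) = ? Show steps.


474 = 1 * 358 + 116
358 = 3 * 116 + 10
116 = 11 * 10 + 6
10 = 1 * 6 + 4
6 = 1 * 4 + 2
4 = 2 * 2 + 0
GCD = 2


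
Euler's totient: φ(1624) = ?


1624 = 2^3 × 7 × 29
Prime factors: 2, 7, 29
φ(1624) = 1624 × (1-1/2) × (1-1/7) × (1-1/29)
= 1624 × 1/2 × 6/7 × 28/29 = 672

φ(1624) = 672


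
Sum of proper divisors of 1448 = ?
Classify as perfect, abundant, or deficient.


Proper divisors: 1, 2, 4, 8, 181, 362, 724
Sum = 1 + 2 + 4 + 8 + 181 + 362 + 724 = 1282
1282 < 1448 → deficient

s(1448) = 1282 (deficient)


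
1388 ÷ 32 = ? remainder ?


1388 = 32 * 43 + 12
Check: 1376 + 12 = 1388

q = 43, r = 12


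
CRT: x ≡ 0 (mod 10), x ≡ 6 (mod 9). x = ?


M = 10*9 = 90
M1 = M/10 = 9, M2 = M/9 = 10
M1^(-1) mod 10 = 9, M2^(-1) mod 9 = 1
x = 0*9*9 + 6*10*1 = 60
60 mod 90 = 60
Check: 60 mod 10 = 0 ✓, 60 mod 9 = 6 ✓

x ≡ 60 (mod 90)


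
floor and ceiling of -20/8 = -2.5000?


-20/8 = -2.5000
floor = -3
ceil = -2

floor = -3, ceil = -2


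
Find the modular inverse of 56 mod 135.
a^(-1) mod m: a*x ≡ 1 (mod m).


Use the extended Euclidean algorithm on (135, 56); each row r = 135*s + 56*t:
r=135, s=1, t=0
r=56, s=0, t=1
q=2: r=23, s=1, t=-2   [135*(1) + 56*(-2) = 23]
q=2: r=10, s=-2, t=5   [135*(-2) + 56*(5) = 10]
q=2: r=3, s=5, t=-12   [135*(5) + 56*(-12) = 3]
q=3: r=1, s=-17, t=41   [135*(-17) + 56*(41) = 1]
q=3: r=0, s=56, t=-135   [135*(56) + 56*(-135) = 0]
GCD = 1 with t = 41, so 56*(41) ≡ 1 (mod 135)
Inverse = 41 mod 135 = 41
Check: 56 * 41 = 2296 ≡ 1 (mod 135)

56^(-1) ≡ 41 (mod 135)


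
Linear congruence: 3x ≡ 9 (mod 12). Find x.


GCD(3, 12) = 3 divides 9
Divide: 1x ≡ 3 (mod 4)
x ≡ 3 (mod 4)


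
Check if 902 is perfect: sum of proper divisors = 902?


Proper divisors of 902: 1, 2, 11, 22, 41, 82, 451
Sum = 1 + 2 + 11 + 22 + 41 + 82 + 451 = 610

No, 902 is not perfect (610 ≠ 902)


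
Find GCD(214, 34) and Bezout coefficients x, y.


Tabular extended Euclidean (each row: r = 214*s + 34*t):
r=214, s=1, t=0
r=34, s=0, t=1
q=6: r=10, s=1, t=-6   [214*(1) + 34*(-6) = 10]
q=3: r=4, s=-3, t=19   [214*(-3) + 34*(19) = 4]
q=2: r=2, s=7, t=-44   [214*(7) + 34*(-44) = 2]
q=2: r=0, s=-17, t=107   [214*(-17) + 34*(107) = 0]
GCD = 2; from the row with r=2: x=7, y=-44
Check: 214*(7) + 34*(-44) = 1498 - 1496 = 2

GCD = 2, x = 7, y = -44


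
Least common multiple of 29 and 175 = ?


GCD(29, 175) = 1
LCM = 29*175/1 = 5075/1 = 5075

LCM = 5075


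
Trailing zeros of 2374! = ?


floor(2374/5) = 474
floor(2374/25) = 94
floor(2374/125) = 18
floor(2374/625) = 3
Total = 589

589 trailing zeros


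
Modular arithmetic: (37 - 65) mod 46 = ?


37 - 65 = -28
-28 mod 46 = 18


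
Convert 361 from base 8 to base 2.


361 (base 8) = 241 (decimal)
241 (decimal) = 11110001 (base 2)


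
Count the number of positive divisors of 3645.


3645 = 3^6 × 5^1
d(3645) = (6+1) × (1+1) = 14

14 divisors


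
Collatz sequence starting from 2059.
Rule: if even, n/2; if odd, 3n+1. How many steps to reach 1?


2059 → 6178 → 3089 → 9268 → 4634 → 2317 → 6952 → 3476 → 1738 → 869 → 2608 → 1304 → 652 → 326 → 163 → 490 → 245 → 736 → 368 → 184 → 92 → 46 → 23 → 70 → 35 → 106 → 53 → 160 → 80 → 40 → 20 → 10 → 5 → 16 → 8 → 4 → 2 → 1
Total steps = 37

37 steps


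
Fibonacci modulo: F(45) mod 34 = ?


F(k) mod 34 for k=1..45:
1, 1, 2, 3, 5, 8, 13, 21, 0, 21, 21, 8, 29, 3, 32, 1, 33, 0, 33, 33, 32, 31, 29, 26, 21, 13, 0, 13, 13, 26, 5, 31, 2, 33, 1, 0, 1, 1, 2, 3, 5, 8, 13, 21, 0
F(45) mod 34 = 0


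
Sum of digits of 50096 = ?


5 + 0 + 0 + 9 + 6 = 20


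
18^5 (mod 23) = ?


18^1 mod 23 = 18
18^2 mod 23 = 2
18^3 mod 23 = 13
18^4 mod 23 = 4
18^5 mod 23 = 3


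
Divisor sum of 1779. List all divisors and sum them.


Divisors of 1779: 1, 3, 593, 1779
Sum = 1 + 3 + 593 + 1779 = 2376

σ(1779) = 2376


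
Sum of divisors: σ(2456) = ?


Divisors of 2456: 1, 2, 4, 8, 307, 614, 1228, 2456
Sum = 1 + 2 + 4 + 8 + 307 + 614 + 1228 + 2456 = 4620

σ(2456) = 4620


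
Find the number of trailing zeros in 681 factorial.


floor(681/5) = 136
floor(681/25) = 27
floor(681/125) = 5
floor(681/625) = 1
Total = 169

169 trailing zeros


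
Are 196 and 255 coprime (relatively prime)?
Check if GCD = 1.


Euclidean algorithm:
255 = 1 * 196 + 59
196 = 3 * 59 + 19
59 = 3 * 19 + 2
19 = 9 * 2 + 1
2 = 2 * 1 + 0
GCD(196, 255) = 1

Yes, coprime (GCD = 1)


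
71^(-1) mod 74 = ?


Use the extended Euclidean algorithm on (74, 71); each row r = 74*s + 71*t:
r=74, s=1, t=0
r=71, s=0, t=1
q=1: r=3, s=1, t=-1   [74*(1) + 71*(-1) = 3]
q=23: r=2, s=-23, t=24   [74*(-23) + 71*(24) = 2]
q=1: r=1, s=24, t=-25   [74*(24) + 71*(-25) = 1]
q=2: r=0, s=-71, t=74   [74*(-71) + 71*(74) = 0]
GCD = 1 with t = -25, so 71*(-25) ≡ 1 (mod 74)
Inverse = -25 mod 74 = 49
Check: 71 * 49 = 3479 ≡ 1 (mod 74)

71^(-1) ≡ 49 (mod 74)


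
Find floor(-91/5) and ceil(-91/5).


-91/5 = -18.2000
floor = -19
ceil = -18

floor = -19, ceil = -18


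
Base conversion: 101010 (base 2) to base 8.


101010 (base 2) = 42 (decimal)
42 (decimal) = 52 (base 8)


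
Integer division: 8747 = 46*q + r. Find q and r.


8747 = 46 * 190 + 7
Check: 8740 + 7 = 8747

q = 190, r = 7


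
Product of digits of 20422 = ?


2 × 0 × 4 × 2 × 2 = 0


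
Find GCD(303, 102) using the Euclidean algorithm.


303 = 2 * 102 + 99
102 = 1 * 99 + 3
99 = 33 * 3 + 0
GCD = 3


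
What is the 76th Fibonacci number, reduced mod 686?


F(k) mod 686 for k=1..76:
1, 1, 2, 3, 5, 8, 13, 21, 34, 55, 89, 144, 233, 377, 610, 301, 225, 526, 65, 591, 656, 561, 531, 406, 251, 657, 222, 193, 415, 608, 337, 259, 596, 169, 79, 248, 327, 575, 216, 105, 321, 426, 61, 487, 548, 349, 211, 560, 85, 645, 44, 3, 47, 50, 97, 147, 244, 391, 635, 340, 289, 629, 232, 175, 407, 582, 303, 199, 502, 15, 517, 532, 363, 209, 572, 95
F(76) mod 686 = 95


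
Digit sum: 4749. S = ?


4 + 7 + 4 + 9 = 24


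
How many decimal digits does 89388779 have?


89388779 has 8 digits in base 10
floor(log10(89388779)) + 1 = floor(7.9513) + 1 = 8

8 digits (base 10)


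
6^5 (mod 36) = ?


6^1 mod 36 = 6
6^2 mod 36 = 0
6^3 mod 36 = 0
6^4 mod 36 = 0
6^5 mod 36 = 0


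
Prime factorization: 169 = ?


169 / 13 = 13
13 / 13 = 1
169 = 13^2


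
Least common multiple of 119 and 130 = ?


GCD(119, 130) = 1
LCM = 119*130/1 = 15470/1 = 15470

LCM = 15470


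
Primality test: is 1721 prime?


Check divisors up to sqrt(1721) = 41.4849
No divisors found.
1721 is prime.

Yes, 1721 is prime


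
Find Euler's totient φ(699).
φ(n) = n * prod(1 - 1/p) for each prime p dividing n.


699 = 3 × 233
Prime factors: 3, 233
φ(699) = 699 × (1-1/3) × (1-1/233)
= 699 × 2/3 × 232/233 = 464

φ(699) = 464


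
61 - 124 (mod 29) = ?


61 - 124 = -63
-63 mod 29 = 24


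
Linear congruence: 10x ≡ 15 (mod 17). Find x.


GCD(10, 17) = 1, unique solution
a^(-1) mod 17 = 12
x = 12 * 15 mod 17 = 10

x ≡ 10 (mod 17)


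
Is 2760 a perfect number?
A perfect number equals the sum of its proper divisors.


Proper divisors of 2760: 1, 2, 3, 4, 5, 6, 8, 10, 12, 15, 20, 23, 24, 30, 40, 46, 60, 69, 92, 115, 120, 138, 184, 230, 276, 345, 460, 552, 690, 920, 1380
Sum = 1 + 2 + 3 + 4 + 5 + 6 + 8 + 10 + 12 + 15 + 20 + 23 + 24 + 30 + 40 + 46 + 60 + 69 + 92 + 115 + 120 + 138 + 184 + 230 + 276 + 345 + 460 + 552 + 690 + 920 + 1380 = 5880

No, 2760 is not perfect (5880 ≠ 2760)


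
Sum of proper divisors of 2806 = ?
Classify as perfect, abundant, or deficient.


Proper divisors: 1, 2, 23, 46, 61, 122, 1403
Sum = 1 + 2 + 23 + 46 + 61 + 122 + 1403 = 1658
1658 < 2806 → deficient

s(2806) = 1658 (deficient)


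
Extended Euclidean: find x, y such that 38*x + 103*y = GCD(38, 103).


Tabular extended Euclidean (each row: r = 38*s + 103*t):
r=38, s=1, t=0
r=103, s=0, t=1
q=0: r=38, s=1, t=0   [38*(1) + 103*(0) = 38]
q=2: r=27, s=-2, t=1   [38*(-2) + 103*(1) = 27]
q=1: r=11, s=3, t=-1   [38*(3) + 103*(-1) = 11]
q=2: r=5, s=-8, t=3   [38*(-8) + 103*(3) = 5]
q=2: r=1, s=19, t=-7   [38*(19) + 103*(-7) = 1]
q=5: r=0, s=-103, t=38   [38*(-103) + 103*(38) = 0]
GCD = 1; from the row with r=1: x=19, y=-7
Check: 38*(19) + 103*(-7) = 722 - 721 = 1

GCD = 1, x = 19, y = -7


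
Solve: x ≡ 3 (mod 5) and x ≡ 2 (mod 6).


M = 5*6 = 30
M1 = M/5 = 6, M2 = M/6 = 5
M1^(-1) mod 5 = 1, M2^(-1) mod 6 = 5
x = 3*6*1 + 2*5*5 = 68
68 mod 30 = 8
Check: 8 mod 5 = 3 ✓, 8 mod 6 = 2 ✓

x ≡ 8 (mod 30)


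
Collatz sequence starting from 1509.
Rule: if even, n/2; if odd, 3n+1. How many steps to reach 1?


1509 → 4528 → 2264 → 1132 → 566 → 283 → 850 → 425 → 1276 → 638 → 319 → 958 → 479 → 1438 → 719 → 2158 → 1079 → 3238 → 1619 → 4858 → 2429 → 7288 → 3644 → 1822 → 911 → 2734 → 1367 → 4102 → 2051 → 6154 → 3077 → 9232 → 4616 → 2308 → 1154 → 577 → 1732 → 866 → 433 → 1300 → 650 → 325 → 976 → 488 → 244 → 122 → 61 → 184 → 92 → 46 → 23 → 70 → 35 → 106 → 53 → 160 → 80 → 40 → 20 → 10 → 5 → 16 → 8 → 4 → 2 → 1
Total steps = 65

65 steps


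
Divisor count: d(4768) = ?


4768 = 2^5 × 149^1
d(4768) = (5+1) × (1+1) = 12

12 divisors


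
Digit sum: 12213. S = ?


1 + 2 + 2 + 1 + 3 = 9


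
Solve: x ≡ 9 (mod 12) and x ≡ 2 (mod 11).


M = 12*11 = 132
M1 = M/12 = 11, M2 = M/11 = 12
M1^(-1) mod 12 = 11, M2^(-1) mod 11 = 1
x = 9*11*11 + 2*12*1 = 1113
1113 mod 132 = 57
Check: 57 mod 12 = 9 ✓, 57 mod 11 = 2 ✓

x ≡ 57 (mod 132)


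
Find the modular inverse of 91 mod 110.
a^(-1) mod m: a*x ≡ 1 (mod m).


Use the extended Euclidean algorithm on (110, 91); each row r = 110*s + 91*t:
r=110, s=1, t=0
r=91, s=0, t=1
q=1: r=19, s=1, t=-1   [110*(1) + 91*(-1) = 19]
q=4: r=15, s=-4, t=5   [110*(-4) + 91*(5) = 15]
q=1: r=4, s=5, t=-6   [110*(5) + 91*(-6) = 4]
q=3: r=3, s=-19, t=23   [110*(-19) + 91*(23) = 3]
q=1: r=1, s=24, t=-29   [110*(24) + 91*(-29) = 1]
q=3: r=0, s=-91, t=110   [110*(-91) + 91*(110) = 0]
GCD = 1 with t = -29, so 91*(-29) ≡ 1 (mod 110)
Inverse = -29 mod 110 = 81
Check: 91 * 81 = 7371 ≡ 1 (mod 110)

91^(-1) ≡ 81 (mod 110)


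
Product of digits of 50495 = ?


5 × 0 × 4 × 9 × 5 = 0


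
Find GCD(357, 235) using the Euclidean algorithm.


357 = 1 * 235 + 122
235 = 1 * 122 + 113
122 = 1 * 113 + 9
113 = 12 * 9 + 5
9 = 1 * 5 + 4
5 = 1 * 4 + 1
4 = 4 * 1 + 0
GCD = 1


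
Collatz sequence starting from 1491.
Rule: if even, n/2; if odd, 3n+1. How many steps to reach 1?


1491 → 4474 → 2237 → 6712 → 3356 → 1678 → 839 → 2518 → 1259 → 3778 → 1889 → 5668 → 2834 → 1417 → 4252 → 2126 → 1063 → 3190 → 1595 → 4786 → 2393 → 7180 → 3590 → 1795 → 5386 → 2693 → 8080 → 4040 → 2020 → 1010 → 505 → 1516 → 758 → 379 → 1138 → 569 → 1708 → 854 → 427 → 1282 → 641 → 1924 → 962 → 481 → 1444 → 722 → 361 → 1084 → 542 → 271 → 814 → 407 → 1222 → 611 → 1834 → 917 → 2752 → 1376 → 688 → 344 → 172 → 86 → 43 → 130 → 65 → 196 → 98 → 49 → 148 → 74 → 37 → 112 → 56 → 28 → 14 → 7 → 22 → 11 → 34 → 17 → 52 → 26 → 13 → 40 → 20 → 10 → 5 → 16 → 8 → 4 → 2 → 1
Total steps = 91

91 steps


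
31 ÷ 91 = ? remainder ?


31 = 91 * 0 + 31
Check: 0 + 31 = 31

q = 0, r = 31


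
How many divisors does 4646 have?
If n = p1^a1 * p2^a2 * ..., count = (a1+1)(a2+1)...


4646 = 2^1 × 23^1 × 101^1
d(4646) = (1+1) × (1+1) × (1+1) = 8

8 divisors


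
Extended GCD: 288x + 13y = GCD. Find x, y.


Tabular extended Euclidean (each row: r = 288*s + 13*t):
r=288, s=1, t=0
r=13, s=0, t=1
q=22: r=2, s=1, t=-22   [288*(1) + 13*(-22) = 2]
q=6: r=1, s=-6, t=133   [288*(-6) + 13*(133) = 1]
q=2: r=0, s=13, t=-288   [288*(13) + 13*(-288) = 0]
GCD = 1; from the row with r=1: x=-6, y=133
Check: 288*(-6) + 13*(133) = -1728 + 1729 = 1

GCD = 1, x = -6, y = 133


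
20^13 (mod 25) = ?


20^1 mod 25 = 20
20^2 mod 25 = 0
20^3 mod 25 = 0
20^4 mod 25 = 0
20^5 mod 25 = 0
20^6 mod 25 = 0
20^7 mod 25 = 0
20^8 mod 25 = 0
20^9 mod 25 = 0
20^10 mod 25 = 0
20^11 mod 25 = 0
20^12 mod 25 = 0
20^13 mod 25 = 0


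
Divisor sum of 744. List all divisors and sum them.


Divisors of 744: 1, 2, 3, 4, 6, 8, 12, 24, 31, 62, 93, 124, 186, 248, 372, 744
Sum = 1 + 2 + 3 + 4 + 6 + 8 + 12 + 24 + 31 + 62 + 93 + 124 + 186 + 248 + 372 + 744 = 1920

σ(744) = 1920


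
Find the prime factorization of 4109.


4109 / 7 = 587
587 / 587 = 1
4109 = 7 × 587


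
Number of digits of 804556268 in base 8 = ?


804556268 in base 8 = 5775106754
Number of digits = 10

10 digits (base 8)


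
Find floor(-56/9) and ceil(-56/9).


-56/9 = -6.2222
floor = -7
ceil = -6

floor = -7, ceil = -6


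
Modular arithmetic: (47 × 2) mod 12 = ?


47 × 2 = 94
94 mod 12 = 10


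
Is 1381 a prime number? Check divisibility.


Check divisors up to sqrt(1381) = 37.1618
No divisors found.
1381 is prime.

Yes, 1381 is prime


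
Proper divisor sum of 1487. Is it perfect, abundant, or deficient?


Proper divisors: 1
Sum = 1 = 1
1 < 1487 → deficient

s(1487) = 1 (deficient)


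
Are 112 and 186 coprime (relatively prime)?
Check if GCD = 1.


Euclidean algorithm:
186 = 1 * 112 + 74
112 = 1 * 74 + 38
74 = 1 * 38 + 36
38 = 1 * 36 + 2
36 = 18 * 2 + 0
GCD(112, 186) = 2

No, not coprime (GCD = 2)


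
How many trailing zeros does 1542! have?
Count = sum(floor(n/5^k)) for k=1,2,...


floor(1542/5) = 308
floor(1542/25) = 61
floor(1542/125) = 12
floor(1542/625) = 2
Total = 383

383 trailing zeros


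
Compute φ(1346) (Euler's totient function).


1346 = 2 × 673
Prime factors: 2, 673
φ(1346) = 1346 × (1-1/2) × (1-1/673)
= 1346 × 1/2 × 672/673 = 672

φ(1346) = 672


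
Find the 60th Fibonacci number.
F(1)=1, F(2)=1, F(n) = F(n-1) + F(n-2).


Sequence: 1, 1, 2, 3, 5, 8, 13, 21, 34, 55, 89, 144, 233, 377, 610, 987, 1597, 2584, 4181, 6765, 10946, 17711, 28657, 46368, 75025, 121393, 196418, 317811, 514229, 832040, 1346269, 2178309, 3524578, 5702887, 9227465, 14930352, 24157817, 39088169, 63245986, 102334155, 165580141, 267914296, 433494437, 701408733, 1134903170, 1836311903, 2971215073, 4807526976, 7778742049, 12586269025, 20365011074, 32951280099, 53316291173, 86267571272, 139583862445, 225851433717, 365435296162, 591286729879, 956722026041, 1548008755920
F(60) = 1548008755920


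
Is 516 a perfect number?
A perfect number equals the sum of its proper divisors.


Proper divisors of 516: 1, 2, 3, 4, 6, 12, 43, 86, 129, 172, 258
Sum = 1 + 2 + 3 + 4 + 6 + 12 + 43 + 86 + 129 + 172 + 258 = 716

No, 516 is not perfect (716 ≠ 516)


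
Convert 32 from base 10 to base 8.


32 (base 10) = 32 (decimal)
32 (decimal) = 40 (base 8)


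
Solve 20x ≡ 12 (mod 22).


GCD(20, 22) = 2 divides 12
Divide: 10x ≡ 6 (mod 11)
x ≡ 5 (mod 11)


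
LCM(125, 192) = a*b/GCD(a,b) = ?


GCD(125, 192) = 1
LCM = 125*192/1 = 24000/1 = 24000

LCM = 24000


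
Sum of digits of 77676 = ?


7 + 7 + 6 + 7 + 6 = 33


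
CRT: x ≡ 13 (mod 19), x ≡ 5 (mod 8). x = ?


M = 19*8 = 152
M1 = M/19 = 8, M2 = M/8 = 19
M1^(-1) mod 19 = 12, M2^(-1) mod 8 = 3
x = 13*8*12 + 5*19*3 = 1533
1533 mod 152 = 13
Check: 13 mod 19 = 13 ✓, 13 mod 8 = 5 ✓

x ≡ 13 (mod 152)


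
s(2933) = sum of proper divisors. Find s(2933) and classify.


Proper divisors: 1, 7, 419
Sum = 1 + 7 + 419 = 427
427 < 2933 → deficient

s(2933) = 427 (deficient)


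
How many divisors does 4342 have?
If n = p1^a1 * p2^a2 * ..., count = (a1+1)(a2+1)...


4342 = 2^1 × 13^1 × 167^1
d(4342) = (1+1) × (1+1) × (1+1) = 8

8 divisors


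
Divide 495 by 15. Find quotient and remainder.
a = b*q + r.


495 = 15 * 33 + 0
Check: 495 + 0 = 495

q = 33, r = 0


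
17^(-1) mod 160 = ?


Use the extended Euclidean algorithm on (160, 17); each row r = 160*s + 17*t:
r=160, s=1, t=0
r=17, s=0, t=1
q=9: r=7, s=1, t=-9   [160*(1) + 17*(-9) = 7]
q=2: r=3, s=-2, t=19   [160*(-2) + 17*(19) = 3]
q=2: r=1, s=5, t=-47   [160*(5) + 17*(-47) = 1]
q=3: r=0, s=-17, t=160   [160*(-17) + 17*(160) = 0]
GCD = 1 with t = -47, so 17*(-47) ≡ 1 (mod 160)
Inverse = -47 mod 160 = 113
Check: 17 * 113 = 1921 ≡ 1 (mod 160)

17^(-1) ≡ 113 (mod 160)


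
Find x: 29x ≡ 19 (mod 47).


GCD(29, 47) = 1, unique solution
a^(-1) mod 47 = 13
x = 13 * 19 mod 47 = 12

x ≡ 12 (mod 47)


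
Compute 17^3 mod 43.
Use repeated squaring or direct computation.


17^1 mod 43 = 17
17^2 mod 43 = 31
17^3 mod 43 = 11


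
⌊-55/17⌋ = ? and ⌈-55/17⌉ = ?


-55/17 = -3.2353
floor = -4
ceil = -3

floor = -4, ceil = -3


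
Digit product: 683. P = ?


6 × 8 × 3 = 144


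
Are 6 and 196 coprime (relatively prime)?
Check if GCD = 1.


Euclidean algorithm:
196 = 32 * 6 + 4
6 = 1 * 4 + 2
4 = 2 * 2 + 0
GCD(6, 196) = 2

No, not coprime (GCD = 2)


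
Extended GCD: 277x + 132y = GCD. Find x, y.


Tabular extended Euclidean (each row: r = 277*s + 132*t):
r=277, s=1, t=0
r=132, s=0, t=1
q=2: r=13, s=1, t=-2   [277*(1) + 132*(-2) = 13]
q=10: r=2, s=-10, t=21   [277*(-10) + 132*(21) = 2]
q=6: r=1, s=61, t=-128   [277*(61) + 132*(-128) = 1]
q=2: r=0, s=-132, t=277   [277*(-132) + 132*(277) = 0]
GCD = 1; from the row with r=1: x=61, y=-128
Check: 277*(61) + 132*(-128) = 16897 - 16896 = 1

GCD = 1, x = 61, y = -128


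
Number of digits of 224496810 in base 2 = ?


224496810 in base 2 = 1101011000011000110010101010
Number of digits = 28

28 digits (base 2)


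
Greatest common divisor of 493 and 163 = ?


493 = 3 * 163 + 4
163 = 40 * 4 + 3
4 = 1 * 3 + 1
3 = 3 * 1 + 0
GCD = 1


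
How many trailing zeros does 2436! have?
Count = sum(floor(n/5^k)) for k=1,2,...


floor(2436/5) = 487
floor(2436/25) = 97
floor(2436/125) = 19
floor(2436/625) = 3
Total = 606

606 trailing zeros


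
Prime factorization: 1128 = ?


1128 / 2 = 564
564 / 2 = 282
282 / 2 = 141
141 / 3 = 47
47 / 47 = 1
1128 = 2^3 × 3 × 47


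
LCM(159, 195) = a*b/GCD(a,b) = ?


GCD(159, 195) = 3
LCM = 159*195/3 = 31005/3 = 10335

LCM = 10335


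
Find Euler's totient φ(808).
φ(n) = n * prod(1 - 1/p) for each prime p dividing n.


808 = 2^3 × 101
Prime factors: 2, 101
φ(808) = 808 × (1-1/2) × (1-1/101)
= 808 × 1/2 × 100/101 = 400

φ(808) = 400


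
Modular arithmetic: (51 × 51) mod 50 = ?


51 × 51 = 2601
2601 mod 50 = 1


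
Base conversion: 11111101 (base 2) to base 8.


11111101 (base 2) = 253 (decimal)
253 (decimal) = 375 (base 8)


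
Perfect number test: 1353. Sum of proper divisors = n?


Proper divisors of 1353: 1, 3, 11, 33, 41, 123, 451
Sum = 1 + 3 + 11 + 33 + 41 + 123 + 451 = 663

No, 1353 is not perfect (663 ≠ 1353)


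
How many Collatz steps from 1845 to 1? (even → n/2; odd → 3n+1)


1845 → 5536 → 2768 → 1384 → 692 → 346 → 173 → 520 → 260 → 130 → 65 → 196 → 98 → 49 → 148 → 74 → 37 → 112 → 56 → 28 → 14 → 7 → 22 → 11 → 34 → 17 → 52 → 26 → 13 → 40 → 20 → 10 → 5 → 16 → 8 → 4 → 2 → 1
Total steps = 37

37 steps


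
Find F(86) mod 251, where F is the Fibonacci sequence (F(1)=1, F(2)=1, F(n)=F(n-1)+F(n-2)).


F(k) mod 251 for k=1..86:
1, 1, 2, 3, 5, 8, 13, 21, 34, 55, 89, 144, 233, 126, 108, 234, 91, 74, 165, 239, 153, 141, 43, 184, 227, 160, 136, 45, 181, 226, 156, 131, 36, 167, 203, 119, 71, 190, 10, 200, 210, 159, 118, 26, 144, 170, 63, 233, 45, 27, 72, 99, 171, 19, 190, 209, 148, 106, 3, 109, 112, 221, 82, 52, 134, 186, 69, 4, 73, 77, 150, 227, 126, 102, 228, 79, 56, 135, 191, 75, 15, 90, 105, 195, 49, 244
F(86) mod 251 = 244


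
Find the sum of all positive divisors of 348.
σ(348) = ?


Divisors of 348: 1, 2, 3, 4, 6, 12, 29, 58, 87, 116, 174, 348
Sum = 1 + 2 + 3 + 4 + 6 + 12 + 29 + 58 + 87 + 116 + 174 + 348 = 840

σ(348) = 840


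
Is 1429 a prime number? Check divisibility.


Check divisors up to sqrt(1429) = 37.8021
No divisors found.
1429 is prime.

Yes, 1429 is prime


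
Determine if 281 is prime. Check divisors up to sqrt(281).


Check divisors up to sqrt(281) = 16.7631
No divisors found.
281 is prime.

Yes, 281 is prime


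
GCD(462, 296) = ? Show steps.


462 = 1 * 296 + 166
296 = 1 * 166 + 130
166 = 1 * 130 + 36
130 = 3 * 36 + 22
36 = 1 * 22 + 14
22 = 1 * 14 + 8
14 = 1 * 8 + 6
8 = 1 * 6 + 2
6 = 3 * 2 + 0
GCD = 2


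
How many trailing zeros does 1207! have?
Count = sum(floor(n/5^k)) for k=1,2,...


floor(1207/5) = 241
floor(1207/25) = 48
floor(1207/125) = 9
floor(1207/625) = 1
Total = 299

299 trailing zeros


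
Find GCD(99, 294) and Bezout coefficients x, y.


Tabular extended Euclidean (each row: r = 99*s + 294*t):
r=99, s=1, t=0
r=294, s=0, t=1
q=0: r=99, s=1, t=0   [99*(1) + 294*(0) = 99]
q=2: r=96, s=-2, t=1   [99*(-2) + 294*(1) = 96]
q=1: r=3, s=3, t=-1   [99*(3) + 294*(-1) = 3]
q=32: r=0, s=-98, t=33   [99*(-98) + 294*(33) = 0]
GCD = 3; from the row with r=3: x=3, y=-1
Check: 99*(3) + 294*(-1) = 297 - 294 = 3

GCD = 3, x = 3, y = -1


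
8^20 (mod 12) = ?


8^1 mod 12 = 8
8^2 mod 12 = 4
8^3 mod 12 = 8
8^4 mod 12 = 4
8^5 mod 12 = 8
8^6 mod 12 = 4
8^7 mod 12 = 8
8^8 mod 12 = 4
8^9 mod 12 = 8
8^10 mod 12 = 4
8^11 mod 12 = 8
8^12 mod 12 = 4
8^13 mod 12 = 8
8^14 mod 12 = 4
8^15 mod 12 = 8
8^16 mod 12 = 4
8^17 mod 12 = 8
8^18 mod 12 = 4
8^19 mod 12 = 8
8^20 mod 12 = 4


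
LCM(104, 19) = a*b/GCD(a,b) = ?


GCD(104, 19) = 1
LCM = 104*19/1 = 1976/1 = 1976

LCM = 1976


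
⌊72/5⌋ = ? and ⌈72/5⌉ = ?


72/5 = 14.4000
floor = 14
ceil = 15

floor = 14, ceil = 15


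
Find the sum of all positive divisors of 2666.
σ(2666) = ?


Divisors of 2666: 1, 2, 31, 43, 62, 86, 1333, 2666
Sum = 1 + 2 + 31 + 43 + 62 + 86 + 1333 + 2666 = 4224

σ(2666) = 4224


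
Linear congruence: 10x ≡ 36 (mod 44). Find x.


GCD(10, 44) = 2 divides 36
Divide: 5x ≡ 18 (mod 22)
x ≡ 8 (mod 22)


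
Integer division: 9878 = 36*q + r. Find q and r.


9878 = 36 * 274 + 14
Check: 9864 + 14 = 9878

q = 274, r = 14


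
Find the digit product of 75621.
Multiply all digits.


7 × 5 × 6 × 2 × 1 = 420


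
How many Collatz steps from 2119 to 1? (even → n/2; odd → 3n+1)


2119 → 6358 → 3179 → 9538 → 4769 → 14308 → 7154 → 3577 → 10732 → 5366 → 2683 → 8050 → 4025 → 12076 → 6038 → 3019 → 9058 → 4529 → 13588 → 6794 → 3397 → 10192 → 5096 → 2548 → 1274 → 637 → 1912 → 956 → 478 → 239 → 718 → 359 → 1078 → 539 → 1618 → 809 → 2428 → 1214 → 607 → 1822 → 911 → 2734 → 1367 → 4102 → 2051 → 6154 → 3077 → 9232 → 4616 → 2308 → 1154 → 577 → 1732 → 866 → 433 → 1300 → 650 → 325 → 976 → 488 → 244 → 122 → 61 → 184 → 92 → 46 → 23 → 70 → 35 → 106 → 53 → 160 → 80 → 40 → 20 → 10 → 5 → 16 → 8 → 4 → 2 → 1
Total steps = 81

81 steps


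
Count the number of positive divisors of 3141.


3141 = 3^2 × 349^1
d(3141) = (2+1) × (1+1) = 6

6 divisors


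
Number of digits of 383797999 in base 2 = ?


383797999 in base 2 = 10110111000000100101011101111
Number of digits = 29

29 digits (base 2)


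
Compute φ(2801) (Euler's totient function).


2801 = 2801
Prime factors: 2801
φ(2801) = 2801 × (1-1/2801)
= 2801 × 2800/2801 = 2800

φ(2801) = 2800


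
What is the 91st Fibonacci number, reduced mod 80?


F(k) mod 80 for k=1..91:
1, 1, 2, 3, 5, 8, 13, 21, 34, 55, 9, 64, 73, 57, 50, 27, 77, 24, 21, 45, 66, 31, 17, 48, 65, 33, 18, 51, 69, 40, 29, 69, 18, 7, 25, 32, 57, 9, 66, 75, 61, 56, 37, 13, 50, 63, 33, 16, 49, 65, 34, 19, 53, 72, 45, 37, 2, 39, 41, 0, 41, 41, 2, 43, 45, 8, 53, 61, 34, 15, 49, 64, 33, 17, 50, 67, 37, 24, 61, 5, 66, 71, 57, 48, 25, 73, 18, 11, 29, 40, 69
F(91) mod 80 = 69


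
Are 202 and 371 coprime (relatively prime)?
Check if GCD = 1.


Euclidean algorithm:
371 = 1 * 202 + 169
202 = 1 * 169 + 33
169 = 5 * 33 + 4
33 = 8 * 4 + 1
4 = 4 * 1 + 0
GCD(202, 371) = 1

Yes, coprime (GCD = 1)


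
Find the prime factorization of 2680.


2680 / 2 = 1340
1340 / 2 = 670
670 / 2 = 335
335 / 5 = 67
67 / 67 = 1
2680 = 2^3 × 5 × 67


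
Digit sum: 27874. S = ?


2 + 7 + 8 + 7 + 4 = 28


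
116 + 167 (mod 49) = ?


116 + 167 = 283
283 mod 49 = 38


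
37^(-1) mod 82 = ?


Use the extended Euclidean algorithm on (82, 37); each row r = 82*s + 37*t:
r=82, s=1, t=0
r=37, s=0, t=1
q=2: r=8, s=1, t=-2   [82*(1) + 37*(-2) = 8]
q=4: r=5, s=-4, t=9   [82*(-4) + 37*(9) = 5]
q=1: r=3, s=5, t=-11   [82*(5) + 37*(-11) = 3]
q=1: r=2, s=-9, t=20   [82*(-9) + 37*(20) = 2]
q=1: r=1, s=14, t=-31   [82*(14) + 37*(-31) = 1]
q=2: r=0, s=-37, t=82   [82*(-37) + 37*(82) = 0]
GCD = 1 with t = -31, so 37*(-31) ≡ 1 (mod 82)
Inverse = -31 mod 82 = 51
Check: 37 * 51 = 1887 ≡ 1 (mod 82)

37^(-1) ≡ 51 (mod 82)


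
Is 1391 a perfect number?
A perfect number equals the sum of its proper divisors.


Proper divisors of 1391: 1, 13, 107
Sum = 1 + 13 + 107 = 121

No, 1391 is not perfect (121 ≠ 1391)


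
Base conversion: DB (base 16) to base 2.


DB (base 16) = 219 (decimal)
219 (decimal) = 11011011 (base 2)


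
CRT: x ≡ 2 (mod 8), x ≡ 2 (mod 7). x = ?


M = 8*7 = 56
M1 = M/8 = 7, M2 = M/7 = 8
M1^(-1) mod 8 = 7, M2^(-1) mod 7 = 1
x = 2*7*7 + 2*8*1 = 114
114 mod 56 = 2
Check: 2 mod 8 = 2 ✓, 2 mod 7 = 2 ✓

x ≡ 2 (mod 56)


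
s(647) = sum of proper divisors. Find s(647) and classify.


Proper divisors: 1
Sum = 1 = 1
1 < 647 → deficient

s(647) = 1 (deficient)


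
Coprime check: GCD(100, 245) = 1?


Euclidean algorithm:
245 = 2 * 100 + 45
100 = 2 * 45 + 10
45 = 4 * 10 + 5
10 = 2 * 5 + 0
GCD(100, 245) = 5

No, not coprime (GCD = 5)


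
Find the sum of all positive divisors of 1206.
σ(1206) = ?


Divisors of 1206: 1, 2, 3, 6, 9, 18, 67, 134, 201, 402, 603, 1206
Sum = 1 + 2 + 3 + 6 + 9 + 18 + 67 + 134 + 201 + 402 + 603 + 1206 = 2652

σ(1206) = 2652


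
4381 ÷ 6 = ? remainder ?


4381 = 6 * 730 + 1
Check: 4380 + 1 = 4381

q = 730, r = 1


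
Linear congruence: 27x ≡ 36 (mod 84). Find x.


GCD(27, 84) = 3 divides 36
Divide: 9x ≡ 12 (mod 28)
x ≡ 20 (mod 28)


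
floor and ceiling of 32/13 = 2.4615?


32/13 = 2.4615
floor = 2
ceil = 3

floor = 2, ceil = 3


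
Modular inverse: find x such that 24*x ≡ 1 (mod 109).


Use the extended Euclidean algorithm on (109, 24); each row r = 109*s + 24*t:
r=109, s=1, t=0
r=24, s=0, t=1
q=4: r=13, s=1, t=-4   [109*(1) + 24*(-4) = 13]
q=1: r=11, s=-1, t=5   [109*(-1) + 24*(5) = 11]
q=1: r=2, s=2, t=-9   [109*(2) + 24*(-9) = 2]
q=5: r=1, s=-11, t=50   [109*(-11) + 24*(50) = 1]
q=2: r=0, s=24, t=-109   [109*(24) + 24*(-109) = 0]
GCD = 1 with t = 50, so 24*(50) ≡ 1 (mod 109)
Inverse = 50 mod 109 = 50
Check: 24 * 50 = 1200 ≡ 1 (mod 109)

24^(-1) ≡ 50 (mod 109)


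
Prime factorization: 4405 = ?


4405 / 5 = 881
881 / 881 = 1
4405 = 5 × 881


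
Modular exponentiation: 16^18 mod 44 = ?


16^1 mod 44 = 16
16^2 mod 44 = 36
16^3 mod 44 = 4
16^4 mod 44 = 20
16^5 mod 44 = 12
16^6 mod 44 = 16
16^7 mod 44 = 36
16^8 mod 44 = 4
16^9 mod 44 = 20
16^10 mod 44 = 12
16^11 mod 44 = 16
16^12 mod 44 = 36
16^13 mod 44 = 4
16^14 mod 44 = 20
16^15 mod 44 = 12
16^16 mod 44 = 16
16^17 mod 44 = 36
16^18 mod 44 = 4


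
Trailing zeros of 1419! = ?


floor(1419/5) = 283
floor(1419/25) = 56
floor(1419/125) = 11
floor(1419/625) = 2
Total = 352

352 trailing zeros


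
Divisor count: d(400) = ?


400 = 2^4 × 5^2
d(400) = (4+1) × (2+1) = 15

15 divisors


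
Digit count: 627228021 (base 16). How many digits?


627228021 in base 16 = 2562BD75
Number of digits = 8

8 digits (base 16)


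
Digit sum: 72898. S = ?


7 + 2 + 8 + 9 + 8 = 34


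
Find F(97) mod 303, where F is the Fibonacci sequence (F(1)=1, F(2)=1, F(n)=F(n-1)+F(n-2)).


F(k) mod 303 for k=1..97:
1, 1, 2, 3, 5, 8, 13, 21, 34, 55, 89, 144, 233, 74, 4, 78, 82, 160, 242, 99, 38, 137, 175, 9, 184, 193, 74, 267, 38, 2, 40, 42, 82, 124, 206, 27, 233, 260, 190, 147, 34, 181, 215, 93, 5, 98, 103, 201, 1, 202, 203, 102, 2, 104, 106, 210, 13, 223, 236, 156, 89, 245, 31, 276, 4, 280, 284, 261, 242, 200, 139, 36, 175, 211, 83, 294, 74, 65, 139, 204, 40, 244, 284, 225, 206, 128, 31, 159, 190, 46, 236, 282, 215, 194, 106, 300, 103
F(97) mod 303 = 103


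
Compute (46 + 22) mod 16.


46 + 22 = 68
68 mod 16 = 4


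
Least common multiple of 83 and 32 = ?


GCD(83, 32) = 1
LCM = 83*32/1 = 2656/1 = 2656

LCM = 2656


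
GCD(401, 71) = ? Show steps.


401 = 5 * 71 + 46
71 = 1 * 46 + 25
46 = 1 * 25 + 21
25 = 1 * 21 + 4
21 = 5 * 4 + 1
4 = 4 * 1 + 0
GCD = 1


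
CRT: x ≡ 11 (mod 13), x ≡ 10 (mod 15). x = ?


M = 13*15 = 195
M1 = M/13 = 15, M2 = M/15 = 13
M1^(-1) mod 13 = 7, M2^(-1) mod 15 = 7
x = 11*15*7 + 10*13*7 = 2065
2065 mod 195 = 115
Check: 115 mod 13 = 11 ✓, 115 mod 15 = 10 ✓

x ≡ 115 (mod 195)


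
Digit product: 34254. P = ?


3 × 4 × 2 × 5 × 4 = 480


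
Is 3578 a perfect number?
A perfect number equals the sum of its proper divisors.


Proper divisors of 3578: 1, 2, 1789
Sum = 1 + 2 + 1789 = 1792

No, 3578 is not perfect (1792 ≠ 3578)


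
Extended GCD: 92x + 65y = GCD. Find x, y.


Tabular extended Euclidean (each row: r = 92*s + 65*t):
r=92, s=1, t=0
r=65, s=0, t=1
q=1: r=27, s=1, t=-1   [92*(1) + 65*(-1) = 27]
q=2: r=11, s=-2, t=3   [92*(-2) + 65*(3) = 11]
q=2: r=5, s=5, t=-7   [92*(5) + 65*(-7) = 5]
q=2: r=1, s=-12, t=17   [92*(-12) + 65*(17) = 1]
q=5: r=0, s=65, t=-92   [92*(65) + 65*(-92) = 0]
GCD = 1; from the row with r=1: x=-12, y=17
Check: 92*(-12) + 65*(17) = -1104 + 1105 = 1

GCD = 1, x = -12, y = 17


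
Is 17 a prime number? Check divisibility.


Check divisors up to sqrt(17) = 4.1231
No divisors found.
17 is prime.

Yes, 17 is prime


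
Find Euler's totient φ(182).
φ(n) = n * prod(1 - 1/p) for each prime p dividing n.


182 = 2 × 7 × 13
Prime factors: 2, 7, 13
φ(182) = 182 × (1-1/2) × (1-1/7) × (1-1/13)
= 182 × 1/2 × 6/7 × 12/13 = 72

φ(182) = 72


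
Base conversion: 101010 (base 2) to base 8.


101010 (base 2) = 42 (decimal)
42 (decimal) = 52 (base 8)


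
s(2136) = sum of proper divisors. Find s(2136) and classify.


Proper divisors: 1, 2, 3, 4, 6, 8, 12, 24, 89, 178, 267, 356, 534, 712, 1068
Sum = 1 + 2 + 3 + 4 + 6 + 8 + 12 + 24 + 89 + 178 + 267 + 356 + 534 + 712 + 1068 = 3264
3264 > 2136 → abundant

s(2136) = 3264 (abundant)


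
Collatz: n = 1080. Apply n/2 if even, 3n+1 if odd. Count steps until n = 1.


1080 → 540 → 270 → 135 → 406 → 203 → 610 → 305 → 916 → 458 → 229 → 688 → 344 → 172 → 86 → 43 → 130 → 65 → 196 → 98 → 49 → 148 → 74 → 37 → 112 → 56 → 28 → 14 → 7 → 22 → 11 → 34 → 17 → 52 → 26 → 13 → 40 → 20 → 10 → 5 → 16 → 8 → 4 → 2 → 1
Total steps = 44

44 steps


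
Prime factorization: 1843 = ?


1843 / 19 = 97
97 / 97 = 1
1843 = 19 × 97


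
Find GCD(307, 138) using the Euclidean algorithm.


307 = 2 * 138 + 31
138 = 4 * 31 + 14
31 = 2 * 14 + 3
14 = 4 * 3 + 2
3 = 1 * 2 + 1
2 = 2 * 1 + 0
GCD = 1


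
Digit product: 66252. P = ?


6 × 6 × 2 × 5 × 2 = 720


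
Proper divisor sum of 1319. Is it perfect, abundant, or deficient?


Proper divisors: 1
Sum = 1 = 1
1 < 1319 → deficient

s(1319) = 1 (deficient)


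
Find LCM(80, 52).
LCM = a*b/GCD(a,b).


GCD(80, 52) = 4
LCM = 80*52/4 = 4160/4 = 1040

LCM = 1040


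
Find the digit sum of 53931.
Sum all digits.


5 + 3 + 9 + 3 + 1 = 21


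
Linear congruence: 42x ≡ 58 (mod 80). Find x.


GCD(42, 80) = 2 divides 58
Divide: 21x ≡ 29 (mod 40)
x ≡ 9 (mod 40)


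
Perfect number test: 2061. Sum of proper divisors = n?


Proper divisors of 2061: 1, 3, 9, 229, 687
Sum = 1 + 3 + 9 + 229 + 687 = 929

No, 2061 is not perfect (929 ≠ 2061)


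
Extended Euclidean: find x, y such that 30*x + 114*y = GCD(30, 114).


Tabular extended Euclidean (each row: r = 30*s + 114*t):
r=30, s=1, t=0
r=114, s=0, t=1
q=0: r=30, s=1, t=0   [30*(1) + 114*(0) = 30]
q=3: r=24, s=-3, t=1   [30*(-3) + 114*(1) = 24]
q=1: r=6, s=4, t=-1   [30*(4) + 114*(-1) = 6]
q=4: r=0, s=-19, t=5   [30*(-19) + 114*(5) = 0]
GCD = 6; from the row with r=6: x=4, y=-1
Check: 30*(4) + 114*(-1) = 120 - 114 = 6

GCD = 6, x = 4, y = -1


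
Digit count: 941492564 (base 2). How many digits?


941492564 in base 2 = 111000000111100000100101010100
Number of digits = 30

30 digits (base 2)


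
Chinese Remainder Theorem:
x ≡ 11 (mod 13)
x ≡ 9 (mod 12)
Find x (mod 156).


M = 13*12 = 156
M1 = M/13 = 12, M2 = M/12 = 13
M1^(-1) mod 13 = 12, M2^(-1) mod 12 = 1
x = 11*12*12 + 9*13*1 = 1701
1701 mod 156 = 141
Check: 141 mod 13 = 11 ✓, 141 mod 12 = 9 ✓

x ≡ 141 (mod 156)


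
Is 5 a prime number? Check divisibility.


Check divisors up to sqrt(5) = 2.2361
No divisors found.
5 is prime.

Yes, 5 is prime


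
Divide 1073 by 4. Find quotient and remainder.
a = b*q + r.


1073 = 4 * 268 + 1
Check: 1072 + 1 = 1073

q = 268, r = 1


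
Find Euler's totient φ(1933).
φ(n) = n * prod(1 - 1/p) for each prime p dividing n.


1933 = 1933
Prime factors: 1933
φ(1933) = 1933 × (1-1/1933)
= 1933 × 1932/1933 = 1932

φ(1933) = 1932


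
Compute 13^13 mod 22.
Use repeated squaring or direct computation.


13^1 mod 22 = 13
13^2 mod 22 = 15
13^3 mod 22 = 19
13^4 mod 22 = 5
13^5 mod 22 = 21
13^6 mod 22 = 9
13^7 mod 22 = 7
13^8 mod 22 = 3
13^9 mod 22 = 17
13^10 mod 22 = 1
13^11 mod 22 = 13
13^12 mod 22 = 15
13^13 mod 22 = 19


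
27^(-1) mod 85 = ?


Use the extended Euclidean algorithm on (85, 27); each row r = 85*s + 27*t:
r=85, s=1, t=0
r=27, s=0, t=1
q=3: r=4, s=1, t=-3   [85*(1) + 27*(-3) = 4]
q=6: r=3, s=-6, t=19   [85*(-6) + 27*(19) = 3]
q=1: r=1, s=7, t=-22   [85*(7) + 27*(-22) = 1]
q=3: r=0, s=-27, t=85   [85*(-27) + 27*(85) = 0]
GCD = 1 with t = -22, so 27*(-22) ≡ 1 (mod 85)
Inverse = -22 mod 85 = 63
Check: 27 * 63 = 1701 ≡ 1 (mod 85)

27^(-1) ≡ 63 (mod 85)


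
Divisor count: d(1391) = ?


1391 = 13^1 × 107^1
d(1391) = (1+1) × (1+1) = 4

4 divisors


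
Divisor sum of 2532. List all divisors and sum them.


Divisors of 2532: 1, 2, 3, 4, 6, 12, 211, 422, 633, 844, 1266, 2532
Sum = 1 + 2 + 3 + 4 + 6 + 12 + 211 + 422 + 633 + 844 + 1266 + 2532 = 5936

σ(2532) = 5936


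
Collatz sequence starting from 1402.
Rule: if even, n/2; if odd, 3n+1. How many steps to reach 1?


1402 → 701 → 2104 → 1052 → 526 → 263 → 790 → 395 → 1186 → 593 → 1780 → 890 → 445 → 1336 → 668 → 334 → 167 → 502 → 251 → 754 → 377 → 1132 → 566 → 283 → 850 → 425 → 1276 → 638 → 319 → 958 → 479 → 1438 → 719 → 2158 → 1079 → 3238 → 1619 → 4858 → 2429 → 7288 → 3644 → 1822 → 911 → 2734 → 1367 → 4102 → 2051 → 6154 → 3077 → 9232 → 4616 → 2308 → 1154 → 577 → 1732 → 866 → 433 → 1300 → 650 → 325 → 976 → 488 → 244 → 122 → 61 → 184 → 92 → 46 → 23 → 70 → 35 → 106 → 53 → 160 → 80 → 40 → 20 → 10 → 5 → 16 → 8 → 4 → 2 → 1
Total steps = 83

83 steps


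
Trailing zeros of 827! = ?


floor(827/5) = 165
floor(827/25) = 33
floor(827/125) = 6
floor(827/625) = 1
Total = 205

205 trailing zeros


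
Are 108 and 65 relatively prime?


Euclidean algorithm:
108 = 1 * 65 + 43
65 = 1 * 43 + 22
43 = 1 * 22 + 21
22 = 1 * 21 + 1
21 = 21 * 1 + 0
GCD(108, 65) = 1

Yes, coprime (GCD = 1)


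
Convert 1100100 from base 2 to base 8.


1100100 (base 2) = 100 (decimal)
100 (decimal) = 144 (base 8)


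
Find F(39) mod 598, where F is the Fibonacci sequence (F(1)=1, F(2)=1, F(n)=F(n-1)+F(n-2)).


F(k) mod 598 for k=1..39:
1, 1, 2, 3, 5, 8, 13, 21, 34, 55, 89, 144, 233, 377, 12, 389, 401, 192, 593, 187, 182, 369, 551, 322, 275, 597, 274, 273, 547, 222, 171, 393, 564, 359, 325, 86, 411, 497, 310
F(39) mod 598 = 310


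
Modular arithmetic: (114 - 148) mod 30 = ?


114 - 148 = -34
-34 mod 30 = 26


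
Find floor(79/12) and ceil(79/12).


79/12 = 6.5833
floor = 6
ceil = 7

floor = 6, ceil = 7
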